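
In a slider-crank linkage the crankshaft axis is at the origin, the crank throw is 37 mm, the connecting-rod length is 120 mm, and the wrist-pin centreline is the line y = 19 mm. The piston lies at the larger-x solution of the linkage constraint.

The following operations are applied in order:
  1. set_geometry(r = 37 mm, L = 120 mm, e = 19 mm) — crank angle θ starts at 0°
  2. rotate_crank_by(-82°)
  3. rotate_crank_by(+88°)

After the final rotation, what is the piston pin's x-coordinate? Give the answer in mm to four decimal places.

set_geometry: r = 37 mm, L = 120 mm, e = 19 mm; θ ← 0°
rotate_crank_by(-82°): θ ← 0° -82° = -82°
rotate_crank_by(+88°): θ ← -82° +88° = 6°
crank pin P = (r cos θ, r sin θ) = (36.797310, 3.867553)
h = r sin θ − e = 3.867553 − 19 = -15.132447
x = r cos θ + √(L² − h²) = 36.797310 + √(14400.0 − 228.9909) = 36.797310 + 119.042047 = 155.839358

155.8394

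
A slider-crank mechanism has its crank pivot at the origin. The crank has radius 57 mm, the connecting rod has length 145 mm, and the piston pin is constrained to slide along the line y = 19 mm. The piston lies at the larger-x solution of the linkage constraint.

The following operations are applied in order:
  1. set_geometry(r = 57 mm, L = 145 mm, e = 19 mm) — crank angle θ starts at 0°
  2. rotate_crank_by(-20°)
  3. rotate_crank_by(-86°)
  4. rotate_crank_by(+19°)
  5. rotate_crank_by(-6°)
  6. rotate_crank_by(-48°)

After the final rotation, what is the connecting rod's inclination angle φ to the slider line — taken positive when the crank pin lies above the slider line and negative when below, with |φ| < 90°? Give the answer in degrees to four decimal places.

set_geometry: r = 57 mm, L = 145 mm, e = 19 mm; θ ← 0°
rotate_crank_by(-20°): θ ← 0° -20° = -20°
rotate_crank_by(-86°): θ ← -20° -86° = -106°
rotate_crank_by(+19°): θ ← -106° +19° = -87°
rotate_crank_by(-6°): θ ← -87° -6° = -93°
rotate_crank_by(-48°): θ ← -93° -48° = -141°
crank pin P = (r cos θ, r sin θ) = (-44.297320, -35.871262)
h = r sin θ − e = -35.871262 − 19 = -54.871262
sin φ = h / L = -54.871262 / 145 = -0.37842250
φ = arcsin(-0.37842250) = -22.236003°

-22.2360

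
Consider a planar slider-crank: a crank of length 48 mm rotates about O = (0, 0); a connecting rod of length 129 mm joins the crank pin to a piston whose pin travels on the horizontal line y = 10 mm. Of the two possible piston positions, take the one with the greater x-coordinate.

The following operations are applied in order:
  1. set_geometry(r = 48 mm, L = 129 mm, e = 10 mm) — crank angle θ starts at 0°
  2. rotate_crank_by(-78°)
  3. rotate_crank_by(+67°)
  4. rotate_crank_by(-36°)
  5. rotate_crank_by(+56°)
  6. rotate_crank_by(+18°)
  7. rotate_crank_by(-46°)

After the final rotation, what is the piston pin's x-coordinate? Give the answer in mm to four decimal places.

171.8137

set_geometry: r = 48 mm, L = 129 mm, e = 10 mm; θ ← 0°
rotate_crank_by(-78°): θ ← 0° -78° = -78°
rotate_crank_by(+67°): θ ← -78° +67° = -11°
rotate_crank_by(-36°): θ ← -11° -36° = -47°
rotate_crank_by(+56°): θ ← -47° +56° = 9°
rotate_crank_by(+18°): θ ← 9° +18° = 27°
rotate_crank_by(-46°): θ ← 27° -46° = -19°
crank pin P = (r cos θ, r sin θ) = (45.384892, -15.627271)
h = r sin θ − e = -15.627271 − 10 = -25.627271
x = r cos θ + √(L² − h²) = 45.384892 + √(16641.0 − 656.7570) = 45.384892 + 126.428806 = 171.813698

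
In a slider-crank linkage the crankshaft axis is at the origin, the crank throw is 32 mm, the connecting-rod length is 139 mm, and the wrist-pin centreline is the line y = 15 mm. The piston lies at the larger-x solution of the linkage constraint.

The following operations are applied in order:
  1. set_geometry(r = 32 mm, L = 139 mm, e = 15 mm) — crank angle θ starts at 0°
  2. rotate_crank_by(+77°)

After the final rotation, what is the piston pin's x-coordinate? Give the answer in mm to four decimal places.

set_geometry: r = 32 mm, L = 139 mm, e = 15 mm; θ ← 0°
rotate_crank_by(+77°): θ ← 0° +77° = 77°
crank pin P = (r cos θ, r sin θ) = (7.198434, 31.179842)
h = r sin θ − e = 31.179842 − 15 = 16.179842
x = r cos θ + √(L² − h²) = 7.198434 + √(19321.0 − 261.7873) = 7.198434 + 138.055108 = 145.253541

145.2535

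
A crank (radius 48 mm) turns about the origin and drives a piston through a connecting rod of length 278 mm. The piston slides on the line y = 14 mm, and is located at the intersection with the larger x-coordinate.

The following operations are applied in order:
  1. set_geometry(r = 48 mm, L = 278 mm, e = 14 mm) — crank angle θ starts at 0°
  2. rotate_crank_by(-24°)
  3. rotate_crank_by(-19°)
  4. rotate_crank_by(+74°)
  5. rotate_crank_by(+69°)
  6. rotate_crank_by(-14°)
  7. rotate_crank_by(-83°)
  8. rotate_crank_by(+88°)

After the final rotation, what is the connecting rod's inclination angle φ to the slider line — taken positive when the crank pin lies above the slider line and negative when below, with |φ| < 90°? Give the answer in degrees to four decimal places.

set_geometry: r = 48 mm, L = 278 mm, e = 14 mm; θ ← 0°
rotate_crank_by(-24°): θ ← 0° -24° = -24°
rotate_crank_by(-19°): θ ← -24° -19° = -43°
rotate_crank_by(+74°): θ ← -43° +74° = 31°
rotate_crank_by(+69°): θ ← 31° +69° = 100°
rotate_crank_by(-14°): θ ← 100° -14° = 86°
rotate_crank_by(-83°): θ ← 86° -83° = 3°
rotate_crank_by(+88°): θ ← 3° +88° = 91°
crank pin P = (r cos θ, r sin θ) = (-0.837716, 47.992689)
h = r sin θ − e = 47.992689 − 14 = 33.992689
sin φ = h / L = 33.992689 / 278 = 0.12227586
φ = arcsin(0.12227586) = 7.023467°

7.0235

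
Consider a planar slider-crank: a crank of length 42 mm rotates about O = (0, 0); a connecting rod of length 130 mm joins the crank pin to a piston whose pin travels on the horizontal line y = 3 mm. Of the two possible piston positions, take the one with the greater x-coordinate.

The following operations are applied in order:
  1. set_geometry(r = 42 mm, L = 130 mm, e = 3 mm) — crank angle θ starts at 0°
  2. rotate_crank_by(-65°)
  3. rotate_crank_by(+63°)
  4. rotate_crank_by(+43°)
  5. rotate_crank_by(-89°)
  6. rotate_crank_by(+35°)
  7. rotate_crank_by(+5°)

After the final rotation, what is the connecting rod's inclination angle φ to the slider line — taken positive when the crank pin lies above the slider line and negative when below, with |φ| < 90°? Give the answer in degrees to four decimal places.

-3.9015

set_geometry: r = 42 mm, L = 130 mm, e = 3 mm; θ ← 0°
rotate_crank_by(-65°): θ ← 0° -65° = -65°
rotate_crank_by(+63°): θ ← -65° +63° = -2°
rotate_crank_by(+43°): θ ← -2° +43° = 41°
rotate_crank_by(-89°): θ ← 41° -89° = -48°
rotate_crank_by(+35°): θ ← -48° +35° = -13°
rotate_crank_by(+5°): θ ← -13° +5° = -8°
crank pin P = (r cos θ, r sin θ) = (41.591259, -5.845270)
h = r sin θ − e = -5.845270 − 3 = -8.845270
sin φ = h / L = -8.845270 / 130 = -0.06804054
φ = arcsin(-0.06804054) = -3.901450°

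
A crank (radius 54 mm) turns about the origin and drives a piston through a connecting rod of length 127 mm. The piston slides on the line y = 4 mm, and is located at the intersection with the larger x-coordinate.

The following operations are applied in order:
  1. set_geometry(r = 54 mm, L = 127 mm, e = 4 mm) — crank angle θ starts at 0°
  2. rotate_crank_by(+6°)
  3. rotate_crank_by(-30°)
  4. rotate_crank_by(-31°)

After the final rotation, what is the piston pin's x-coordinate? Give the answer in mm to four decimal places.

148.4570

set_geometry: r = 54 mm, L = 127 mm, e = 4 mm; θ ← 0°
rotate_crank_by(+6°): θ ← 0° +6° = 6°
rotate_crank_by(-30°): θ ← 6° -30° = -24°
rotate_crank_by(-31°): θ ← -24° -31° = -55°
crank pin P = (r cos θ, r sin θ) = (30.973128, -44.234210)
h = r sin θ − e = -44.234210 − 4 = -48.234210
x = r cos θ + √(L² − h²) = 30.973128 + √(16129.0 − 2326.5391) = 30.973128 + 117.483875 = 148.457003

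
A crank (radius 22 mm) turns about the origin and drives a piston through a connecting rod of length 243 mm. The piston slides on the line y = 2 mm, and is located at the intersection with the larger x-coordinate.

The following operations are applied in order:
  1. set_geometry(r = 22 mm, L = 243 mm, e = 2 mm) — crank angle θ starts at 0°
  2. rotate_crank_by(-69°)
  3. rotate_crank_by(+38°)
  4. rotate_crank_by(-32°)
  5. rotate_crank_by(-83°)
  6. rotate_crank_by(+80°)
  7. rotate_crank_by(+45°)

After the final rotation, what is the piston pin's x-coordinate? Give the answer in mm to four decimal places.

set_geometry: r = 22 mm, L = 243 mm, e = 2 mm; θ ← 0°
rotate_crank_by(-69°): θ ← 0° -69° = -69°
rotate_crank_by(+38°): θ ← -69° +38° = -31°
rotate_crank_by(-32°): θ ← -31° -32° = -63°
rotate_crank_by(-83°): θ ← -63° -83° = -146°
rotate_crank_by(+80°): θ ← -146° +80° = -66°
rotate_crank_by(+45°): θ ← -66° +45° = -21°
crank pin P = (r cos θ, r sin θ) = (20.538769, -7.884095)
h = r sin θ − e = -7.884095 − 2 = -9.884095
x = r cos θ + √(L² − h²) = 20.538769 + √(59049.0 − 97.6953) = 20.538769 + 242.798898 = 263.337667

263.3377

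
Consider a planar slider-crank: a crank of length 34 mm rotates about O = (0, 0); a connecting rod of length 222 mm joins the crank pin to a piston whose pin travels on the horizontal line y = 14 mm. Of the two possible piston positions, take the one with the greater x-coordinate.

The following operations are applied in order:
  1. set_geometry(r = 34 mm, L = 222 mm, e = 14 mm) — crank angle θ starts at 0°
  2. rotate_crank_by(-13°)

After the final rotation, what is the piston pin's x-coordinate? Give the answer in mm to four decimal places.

254.0705

set_geometry: r = 34 mm, L = 222 mm, e = 14 mm; θ ← 0°
rotate_crank_by(-13°): θ ← 0° -13° = -13°
crank pin P = (r cos θ, r sin θ) = (33.128582, -7.648336)
h = r sin θ − e = -7.648336 − 14 = -21.648336
x = r cos θ + √(L² − h²) = 33.128582 + √(49284.0 − 468.6504) = 33.128582 + 220.941960 = 254.070542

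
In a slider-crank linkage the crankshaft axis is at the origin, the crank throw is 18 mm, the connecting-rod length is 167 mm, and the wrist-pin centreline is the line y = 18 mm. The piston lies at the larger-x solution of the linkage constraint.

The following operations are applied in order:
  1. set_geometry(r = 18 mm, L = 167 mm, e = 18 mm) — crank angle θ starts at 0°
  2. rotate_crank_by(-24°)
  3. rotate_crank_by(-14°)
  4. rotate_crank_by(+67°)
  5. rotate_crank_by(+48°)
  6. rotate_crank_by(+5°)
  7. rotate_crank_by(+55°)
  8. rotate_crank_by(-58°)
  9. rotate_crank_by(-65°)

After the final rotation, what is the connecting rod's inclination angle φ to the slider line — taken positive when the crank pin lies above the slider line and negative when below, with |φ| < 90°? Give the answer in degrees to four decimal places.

set_geometry: r = 18 mm, L = 167 mm, e = 18 mm; θ ← 0°
rotate_crank_by(-24°): θ ← 0° -24° = -24°
rotate_crank_by(-14°): θ ← -24° -14° = -38°
rotate_crank_by(+67°): θ ← -38° +67° = 29°
rotate_crank_by(+48°): θ ← 29° +48° = 77°
rotate_crank_by(+5°): θ ← 77° +5° = 82°
rotate_crank_by(+55°): θ ← 82° +55° = 137°
rotate_crank_by(-58°): θ ← 137° -58° = 79°
rotate_crank_by(-65°): θ ← 79° -65° = 14°
crank pin P = (r cos θ, r sin θ) = (17.465323, 4.354594)
h = r sin θ − e = 4.354594 − 18 = -13.645406
sin φ = h / L = -13.645406 / 167 = -0.08170902
φ = arcsin(-0.08170902) = -4.686807°

-4.6868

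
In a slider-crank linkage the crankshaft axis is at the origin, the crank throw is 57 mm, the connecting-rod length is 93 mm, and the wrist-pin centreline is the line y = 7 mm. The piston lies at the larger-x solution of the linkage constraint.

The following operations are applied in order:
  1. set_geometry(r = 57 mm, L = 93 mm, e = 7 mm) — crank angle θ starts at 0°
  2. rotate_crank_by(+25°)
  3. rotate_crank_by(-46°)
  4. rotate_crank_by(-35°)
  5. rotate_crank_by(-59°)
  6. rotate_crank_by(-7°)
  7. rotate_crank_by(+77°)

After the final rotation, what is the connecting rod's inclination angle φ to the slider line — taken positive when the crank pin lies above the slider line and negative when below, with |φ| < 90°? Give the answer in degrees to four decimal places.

set_geometry: r = 57 mm, L = 93 mm, e = 7 mm; θ ← 0°
rotate_crank_by(+25°): θ ← 0° +25° = 25°
rotate_crank_by(-46°): θ ← 25° -46° = -21°
rotate_crank_by(-35°): θ ← -21° -35° = -56°
rotate_crank_by(-59°): θ ← -56° -59° = -115°
rotate_crank_by(-7°): θ ← -115° -7° = -122°
rotate_crank_by(+77°): θ ← -122° +77° = -45°
crank pin P = (r cos θ, r sin θ) = (40.305087, -40.305087)
h = r sin θ − e = -40.305087 − 7 = -47.305087
sin φ = h / L = -47.305087 / 93 = -0.50865684
φ = arcsin(-0.50865684) = -30.574404°

-30.5744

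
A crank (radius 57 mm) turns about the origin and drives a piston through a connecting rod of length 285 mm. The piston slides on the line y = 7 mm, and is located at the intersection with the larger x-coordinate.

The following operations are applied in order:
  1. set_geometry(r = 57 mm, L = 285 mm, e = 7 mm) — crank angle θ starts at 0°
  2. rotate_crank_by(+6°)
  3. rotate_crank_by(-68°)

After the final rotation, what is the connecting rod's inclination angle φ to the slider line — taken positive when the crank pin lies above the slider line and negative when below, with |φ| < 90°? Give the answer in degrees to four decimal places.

-11.6043

set_geometry: r = 57 mm, L = 285 mm, e = 7 mm; θ ← 0°
rotate_crank_by(+6°): θ ← 0° +6° = 6°
rotate_crank_by(-68°): θ ← 6° -68° = -62°
crank pin P = (r cos θ, r sin θ) = (26.759879, -50.328013)
h = r sin θ − e = -50.328013 − 7 = -57.328013
sin φ = h / L = -57.328013 / 285 = -0.20115092
φ = arcsin(-0.20115092) = -11.604270°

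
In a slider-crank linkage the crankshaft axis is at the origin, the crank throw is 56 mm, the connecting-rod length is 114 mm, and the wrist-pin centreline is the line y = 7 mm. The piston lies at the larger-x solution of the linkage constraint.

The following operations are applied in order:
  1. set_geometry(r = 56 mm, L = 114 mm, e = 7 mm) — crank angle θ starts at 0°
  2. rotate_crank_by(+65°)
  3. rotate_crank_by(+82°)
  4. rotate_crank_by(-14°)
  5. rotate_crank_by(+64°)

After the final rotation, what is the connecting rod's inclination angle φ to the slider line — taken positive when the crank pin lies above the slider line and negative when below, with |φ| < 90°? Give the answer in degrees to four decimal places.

-11.8309

set_geometry: r = 56 mm, L = 114 mm, e = 7 mm; θ ← 0°
rotate_crank_by(+65°): θ ← 0° +65° = 65°
rotate_crank_by(+82°): θ ← 65° +82° = 147°
rotate_crank_by(-14°): θ ← 147° -14° = 133°
rotate_crank_by(+64°): θ ← 133° +64° = 197°
crank pin P = (r cos θ, r sin θ) = (-53.553066, -16.372815)
h = r sin θ − e = -16.372815 − 7 = -23.372815
sin φ = h / L = -23.372815 / 114 = -0.20502470
φ = arcsin(-0.20502470) = -11.830945°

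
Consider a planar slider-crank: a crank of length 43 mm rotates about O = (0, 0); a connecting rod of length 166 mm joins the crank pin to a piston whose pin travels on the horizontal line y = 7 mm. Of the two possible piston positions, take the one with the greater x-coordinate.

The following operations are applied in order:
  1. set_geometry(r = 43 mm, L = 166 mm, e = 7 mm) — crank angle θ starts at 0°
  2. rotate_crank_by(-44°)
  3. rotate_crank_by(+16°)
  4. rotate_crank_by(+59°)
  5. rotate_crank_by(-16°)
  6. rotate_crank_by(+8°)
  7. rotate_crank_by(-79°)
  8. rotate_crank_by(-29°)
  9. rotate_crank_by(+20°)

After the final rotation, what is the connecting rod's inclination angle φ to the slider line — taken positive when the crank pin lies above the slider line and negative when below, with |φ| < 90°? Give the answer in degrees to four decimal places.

set_geometry: r = 43 mm, L = 166 mm, e = 7 mm; θ ← 0°
rotate_crank_by(-44°): θ ← 0° -44° = -44°
rotate_crank_by(+16°): θ ← -44° +16° = -28°
rotate_crank_by(+59°): θ ← -28° +59° = 31°
rotate_crank_by(-16°): θ ← 31° -16° = 15°
rotate_crank_by(+8°): θ ← 15° +8° = 23°
rotate_crank_by(-79°): θ ← 23° -79° = -56°
rotate_crank_by(-29°): θ ← -56° -29° = -85°
rotate_crank_by(+20°): θ ← -85° +20° = -65°
crank pin P = (r cos θ, r sin θ) = (18.172585, -38.971235)
h = r sin θ − e = -38.971235 − 7 = -45.971235
sin φ = h / L = -45.971235 / 166 = -0.27693515
φ = arcsin(-0.27693515) = -16.077370°

-16.0774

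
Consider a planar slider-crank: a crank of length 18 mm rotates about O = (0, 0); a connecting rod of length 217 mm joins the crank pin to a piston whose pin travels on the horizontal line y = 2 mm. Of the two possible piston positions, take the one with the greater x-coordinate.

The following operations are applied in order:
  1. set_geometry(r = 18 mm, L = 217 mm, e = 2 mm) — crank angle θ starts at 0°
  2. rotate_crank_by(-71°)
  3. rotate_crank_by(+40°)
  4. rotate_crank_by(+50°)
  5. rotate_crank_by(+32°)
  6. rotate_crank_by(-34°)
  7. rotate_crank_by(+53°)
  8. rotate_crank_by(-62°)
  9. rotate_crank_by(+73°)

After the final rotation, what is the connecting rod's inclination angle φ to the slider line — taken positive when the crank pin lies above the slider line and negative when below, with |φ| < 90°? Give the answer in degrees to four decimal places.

4.1697

set_geometry: r = 18 mm, L = 217 mm, e = 2 mm; θ ← 0°
rotate_crank_by(-71°): θ ← 0° -71° = -71°
rotate_crank_by(+40°): θ ← -71° +40° = -31°
rotate_crank_by(+50°): θ ← -31° +50° = 19°
rotate_crank_by(+32°): θ ← 19° +32° = 51°
rotate_crank_by(-34°): θ ← 51° -34° = 17°
rotate_crank_by(+53°): θ ← 17° +53° = 70°
rotate_crank_by(-62°): θ ← 70° -62° = 8°
rotate_crank_by(+73°): θ ← 8° +73° = 81°
crank pin P = (r cos θ, r sin θ) = (2.815820, 17.778390)
h = r sin θ − e = 17.778390 − 2 = 15.778390
sin φ = h / L = 15.778390 / 217 = 0.07271148
φ = arcsin(0.07271148) = 4.169740°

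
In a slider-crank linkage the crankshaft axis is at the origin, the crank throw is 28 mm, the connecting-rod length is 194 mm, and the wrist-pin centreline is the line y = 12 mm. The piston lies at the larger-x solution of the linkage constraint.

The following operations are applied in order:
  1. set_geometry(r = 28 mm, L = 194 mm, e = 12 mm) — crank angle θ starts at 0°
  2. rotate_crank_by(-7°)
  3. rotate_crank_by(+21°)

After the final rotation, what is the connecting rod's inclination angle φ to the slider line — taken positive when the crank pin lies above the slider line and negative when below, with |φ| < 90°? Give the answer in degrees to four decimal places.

-1.5437

set_geometry: r = 28 mm, L = 194 mm, e = 12 mm; θ ← 0°
rotate_crank_by(-7°): θ ← 0° -7° = -7°
rotate_crank_by(+21°): θ ← -7° +21° = 14°
crank pin P = (r cos θ, r sin θ) = (27.168280, 6.773813)
h = r sin θ − e = 6.773813 − 12 = -5.226187
sin φ = h / L = -5.226187 / 194 = -0.02693911
φ = arcsin(-0.02693911) = -1.543684°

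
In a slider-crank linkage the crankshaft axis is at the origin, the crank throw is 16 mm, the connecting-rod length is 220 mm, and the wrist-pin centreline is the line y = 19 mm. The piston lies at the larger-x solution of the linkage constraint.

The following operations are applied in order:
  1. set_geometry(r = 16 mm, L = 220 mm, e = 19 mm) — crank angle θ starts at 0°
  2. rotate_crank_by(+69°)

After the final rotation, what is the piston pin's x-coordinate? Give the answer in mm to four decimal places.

225.6964

set_geometry: r = 16 mm, L = 220 mm, e = 19 mm; θ ← 0°
rotate_crank_by(+69°): θ ← 0° +69° = 69°
crank pin P = (r cos θ, r sin θ) = (5.733887, 14.937287)
h = r sin θ − e = 14.937287 − 19 = -4.062713
x = r cos θ + √(L² − h²) = 5.733887 + √(48400.0 − 16.5056) = 5.733887 + 219.962484 = 225.696371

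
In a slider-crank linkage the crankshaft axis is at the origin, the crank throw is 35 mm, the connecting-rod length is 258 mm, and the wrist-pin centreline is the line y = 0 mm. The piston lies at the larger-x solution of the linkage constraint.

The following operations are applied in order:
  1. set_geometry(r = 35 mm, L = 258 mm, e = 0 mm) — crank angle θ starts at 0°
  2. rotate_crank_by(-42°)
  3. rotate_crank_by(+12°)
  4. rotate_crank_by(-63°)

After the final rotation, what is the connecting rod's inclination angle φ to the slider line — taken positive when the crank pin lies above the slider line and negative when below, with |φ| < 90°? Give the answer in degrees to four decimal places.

set_geometry: r = 35 mm, L = 258 mm, e = 0 mm; θ ← 0°
rotate_crank_by(-42°): θ ← 0° -42° = -42°
rotate_crank_by(+12°): θ ← -42° +12° = -30°
rotate_crank_by(-63°): θ ← -30° -63° = -93°
crank pin P = (r cos θ, r sin θ) = (-1.831758, -34.952034)
h = r sin θ − e = -34.952034 − 0 = -34.952034
sin φ = h / L = -34.952034 / 258 = -0.13547300
φ = arcsin(-0.13547300) = -7.785972°

-7.7860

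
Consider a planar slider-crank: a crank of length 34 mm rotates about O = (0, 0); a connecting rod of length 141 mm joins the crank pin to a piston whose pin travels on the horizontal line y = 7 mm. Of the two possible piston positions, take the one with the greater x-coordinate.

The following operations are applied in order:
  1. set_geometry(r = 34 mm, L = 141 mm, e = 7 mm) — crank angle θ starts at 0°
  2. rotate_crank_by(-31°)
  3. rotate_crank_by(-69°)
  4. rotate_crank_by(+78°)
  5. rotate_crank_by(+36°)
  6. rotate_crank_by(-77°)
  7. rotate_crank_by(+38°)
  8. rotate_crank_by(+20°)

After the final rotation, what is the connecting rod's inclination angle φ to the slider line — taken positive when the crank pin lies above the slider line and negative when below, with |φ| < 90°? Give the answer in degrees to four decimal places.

set_geometry: r = 34 mm, L = 141 mm, e = 7 mm; θ ← 0°
rotate_crank_by(-31°): θ ← 0° -31° = -31°
rotate_crank_by(-69°): θ ← -31° -69° = -100°
rotate_crank_by(+78°): θ ← -100° +78° = -22°
rotate_crank_by(+36°): θ ← -22° +36° = 14°
rotate_crank_by(-77°): θ ← 14° -77° = -63°
rotate_crank_by(+38°): θ ← -63° +38° = -25°
rotate_crank_by(+20°): θ ← -25° +20° = -5°
crank pin P = (r cos θ, r sin θ) = (33.870620, -2.963295)
h = r sin θ − e = -2.963295 − 7 = -9.963295
sin φ = h / L = -9.963295 / 141 = -0.07066167
φ = arcsin(-0.07066167) = -4.051992°

-4.0520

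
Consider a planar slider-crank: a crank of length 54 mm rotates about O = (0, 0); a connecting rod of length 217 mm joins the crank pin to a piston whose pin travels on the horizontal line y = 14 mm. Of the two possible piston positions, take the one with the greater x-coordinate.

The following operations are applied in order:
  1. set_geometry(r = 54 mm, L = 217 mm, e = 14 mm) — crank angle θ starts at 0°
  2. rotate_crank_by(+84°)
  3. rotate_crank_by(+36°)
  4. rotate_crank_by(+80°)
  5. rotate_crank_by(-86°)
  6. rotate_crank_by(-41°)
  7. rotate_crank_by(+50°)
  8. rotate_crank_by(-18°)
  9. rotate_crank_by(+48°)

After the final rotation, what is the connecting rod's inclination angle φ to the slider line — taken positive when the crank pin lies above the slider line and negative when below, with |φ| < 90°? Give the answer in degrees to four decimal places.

set_geometry: r = 54 mm, L = 217 mm, e = 14 mm; θ ← 0°
rotate_crank_by(+84°): θ ← 0° +84° = 84°
rotate_crank_by(+36°): θ ← 84° +36° = 120°
rotate_crank_by(+80°): θ ← 120° +80° = 200°
rotate_crank_by(-86°): θ ← 200° -86° = 114°
rotate_crank_by(-41°): θ ← 114° -41° = 73°
rotate_crank_by(+50°): θ ← 73° +50° = 123°
rotate_crank_by(-18°): θ ← 123° -18° = 105°
rotate_crank_by(+48°): θ ← 105° +48° = 153°
crank pin P = (r cos θ, r sin θ) = (-48.114352, 24.515487)
h = r sin θ − e = 24.515487 − 14 = 10.515487
sin φ = h / L = 10.515487 / 217 = 0.04845847
φ = arcsin(0.04845847) = 2.777553°

2.7776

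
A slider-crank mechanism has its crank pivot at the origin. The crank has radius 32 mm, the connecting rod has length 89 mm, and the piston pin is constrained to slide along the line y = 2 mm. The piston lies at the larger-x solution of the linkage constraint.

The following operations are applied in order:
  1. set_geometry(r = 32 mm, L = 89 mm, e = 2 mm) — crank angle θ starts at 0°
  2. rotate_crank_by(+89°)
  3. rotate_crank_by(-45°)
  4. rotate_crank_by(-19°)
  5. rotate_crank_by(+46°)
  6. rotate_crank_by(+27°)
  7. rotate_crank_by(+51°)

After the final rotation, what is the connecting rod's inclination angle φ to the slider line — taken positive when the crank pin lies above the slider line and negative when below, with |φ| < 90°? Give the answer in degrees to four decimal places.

9.3642

set_geometry: r = 32 mm, L = 89 mm, e = 2 mm; θ ← 0°
rotate_crank_by(+89°): θ ← 0° +89° = 89°
rotate_crank_by(-45°): θ ← 89° -45° = 44°
rotate_crank_by(-19°): θ ← 44° -19° = 25°
rotate_crank_by(+46°): θ ← 25° +46° = 71°
rotate_crank_by(+27°): θ ← 71° +27° = 98°
rotate_crank_by(+51°): θ ← 98° +51° = 149°
crank pin P = (r cos θ, r sin θ) = (-27.429354, 16.481218)
h = r sin θ − e = 16.481218 − 2 = 14.481218
sin φ = h / L = 14.481218 / 89 = 0.16271032
φ = arcsin(0.16271032) = 9.364248°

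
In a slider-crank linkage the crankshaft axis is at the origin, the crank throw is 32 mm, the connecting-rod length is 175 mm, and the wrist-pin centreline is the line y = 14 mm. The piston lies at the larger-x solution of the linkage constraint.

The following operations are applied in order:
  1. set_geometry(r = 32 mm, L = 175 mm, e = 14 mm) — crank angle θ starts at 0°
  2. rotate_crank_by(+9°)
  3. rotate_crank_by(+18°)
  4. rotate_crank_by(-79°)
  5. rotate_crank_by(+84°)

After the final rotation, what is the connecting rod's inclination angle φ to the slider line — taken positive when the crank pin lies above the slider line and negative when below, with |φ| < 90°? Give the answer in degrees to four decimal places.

set_geometry: r = 32 mm, L = 175 mm, e = 14 mm; θ ← 0°
rotate_crank_by(+9°): θ ← 0° +9° = 9°
rotate_crank_by(+18°): θ ← 9° +18° = 27°
rotate_crank_by(-79°): θ ← 27° -79° = -52°
rotate_crank_by(+84°): θ ← -52° +84° = 32°
crank pin P = (r cos θ, r sin θ) = (27.137539, 16.957416)
h = r sin θ − e = 16.957416 − 14 = 2.957416
sin φ = h / L = 2.957416 / 175 = 0.01689952
φ = arcsin(0.01689952) = 0.968317°

0.9683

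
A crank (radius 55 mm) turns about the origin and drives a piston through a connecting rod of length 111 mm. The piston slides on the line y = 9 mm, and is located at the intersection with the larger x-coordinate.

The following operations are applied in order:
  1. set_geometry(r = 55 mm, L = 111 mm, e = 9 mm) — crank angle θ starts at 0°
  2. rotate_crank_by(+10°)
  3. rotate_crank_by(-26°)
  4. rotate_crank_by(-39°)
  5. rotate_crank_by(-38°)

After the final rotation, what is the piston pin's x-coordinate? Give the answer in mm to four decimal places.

set_geometry: r = 55 mm, L = 111 mm, e = 9 mm; θ ← 0°
rotate_crank_by(+10°): θ ← 0° +10° = 10°
rotate_crank_by(-26°): θ ← 10° -26° = -16°
rotate_crank_by(-39°): θ ← -16° -39° = -55°
rotate_crank_by(-38°): θ ← -55° -38° = -93°
crank pin P = (r cos θ, r sin θ) = (-2.878478, -54.924624)
h = r sin θ − e = -54.924624 − 9 = -63.924624
x = r cos θ + √(L² − h²) = -2.878478 + √(12321.0 − 4086.3576) = -2.878478 + 90.744930 = 87.866453

87.8665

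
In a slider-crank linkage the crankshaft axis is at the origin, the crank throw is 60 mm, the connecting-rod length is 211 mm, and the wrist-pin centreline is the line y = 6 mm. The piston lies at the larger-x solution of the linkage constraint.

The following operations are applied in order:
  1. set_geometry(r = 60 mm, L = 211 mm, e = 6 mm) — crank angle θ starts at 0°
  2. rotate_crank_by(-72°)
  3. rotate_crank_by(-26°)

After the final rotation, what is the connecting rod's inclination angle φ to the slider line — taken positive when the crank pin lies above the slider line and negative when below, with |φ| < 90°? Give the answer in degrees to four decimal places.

-18.0610

set_geometry: r = 60 mm, L = 211 mm, e = 6 mm; θ ← 0°
rotate_crank_by(-72°): θ ← 0° -72° = -72°
rotate_crank_by(-26°): θ ← -72° -26° = -98°
crank pin P = (r cos θ, r sin θ) = (-8.350386, -59.416084)
h = r sin θ − e = -59.416084 − 6 = -65.416084
sin φ = h / L = -65.416084 / 211 = -0.31002883
φ = arcsin(-0.31002883) = -18.060968°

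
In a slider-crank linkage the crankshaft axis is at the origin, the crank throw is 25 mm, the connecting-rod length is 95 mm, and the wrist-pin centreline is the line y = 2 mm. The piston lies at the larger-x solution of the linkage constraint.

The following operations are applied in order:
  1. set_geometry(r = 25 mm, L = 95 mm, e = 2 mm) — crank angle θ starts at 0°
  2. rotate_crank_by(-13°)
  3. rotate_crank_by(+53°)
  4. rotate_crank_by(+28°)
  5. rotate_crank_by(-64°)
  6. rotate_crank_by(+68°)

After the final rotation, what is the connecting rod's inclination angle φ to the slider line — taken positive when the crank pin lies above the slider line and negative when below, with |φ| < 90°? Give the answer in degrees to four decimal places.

13.2515

set_geometry: r = 25 mm, L = 95 mm, e = 2 mm; θ ← 0°
rotate_crank_by(-13°): θ ← 0° -13° = -13°
rotate_crank_by(+53°): θ ← -13° +53° = 40°
rotate_crank_by(+28°): θ ← 40° +28° = 68°
rotate_crank_by(-64°): θ ← 68° -64° = 4°
rotate_crank_by(+68°): θ ← 4° +68° = 72°
crank pin P = (r cos θ, r sin θ) = (7.725425, 23.776413)
h = r sin θ − e = 23.776413 − 2 = 21.776413
sin φ = h / L = 21.776413 / 95 = 0.22922540
φ = arcsin(0.22922540) = 13.251472°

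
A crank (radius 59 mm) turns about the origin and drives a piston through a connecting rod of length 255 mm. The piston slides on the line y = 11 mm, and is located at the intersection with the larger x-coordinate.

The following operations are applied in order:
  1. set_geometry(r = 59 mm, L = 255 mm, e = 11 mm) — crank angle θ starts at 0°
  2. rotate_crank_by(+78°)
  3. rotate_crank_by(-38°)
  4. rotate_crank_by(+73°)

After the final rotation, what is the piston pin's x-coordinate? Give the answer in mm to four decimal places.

set_geometry: r = 59 mm, L = 255 mm, e = 11 mm; θ ← 0°
rotate_crank_by(+78°): θ ← 0° +78° = 78°
rotate_crank_by(-38°): θ ← 78° -38° = 40°
rotate_crank_by(+73°): θ ← 40° +73° = 113°
crank pin P = (r cos θ, r sin θ) = (-23.053137, 54.309786)
h = r sin θ − e = 54.309786 − 11 = 43.309786
x = r cos θ + √(L² − h²) = -23.053137 + √(65025.0 − 1875.7376) = -23.053137 + 251.295170 = 228.242033

228.2420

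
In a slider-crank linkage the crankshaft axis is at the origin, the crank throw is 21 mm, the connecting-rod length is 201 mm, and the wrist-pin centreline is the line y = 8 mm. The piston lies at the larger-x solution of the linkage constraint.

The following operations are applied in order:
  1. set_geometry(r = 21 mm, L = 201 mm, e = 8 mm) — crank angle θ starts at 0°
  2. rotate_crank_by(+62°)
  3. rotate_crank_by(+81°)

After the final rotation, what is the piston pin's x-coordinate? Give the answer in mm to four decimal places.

184.1751

set_geometry: r = 21 mm, L = 201 mm, e = 8 mm; θ ← 0°
rotate_crank_by(+62°): θ ← 0° +62° = 62°
rotate_crank_by(+81°): θ ← 62° +81° = 143°
crank pin P = (r cos θ, r sin θ) = (-16.771346, 12.638115)
h = r sin θ − e = 12.638115 − 8 = 4.638115
x = r cos θ + √(L² − h²) = -16.771346 + √(40401.0 − 21.5121) = -16.771346 + 200.946480 = 184.175134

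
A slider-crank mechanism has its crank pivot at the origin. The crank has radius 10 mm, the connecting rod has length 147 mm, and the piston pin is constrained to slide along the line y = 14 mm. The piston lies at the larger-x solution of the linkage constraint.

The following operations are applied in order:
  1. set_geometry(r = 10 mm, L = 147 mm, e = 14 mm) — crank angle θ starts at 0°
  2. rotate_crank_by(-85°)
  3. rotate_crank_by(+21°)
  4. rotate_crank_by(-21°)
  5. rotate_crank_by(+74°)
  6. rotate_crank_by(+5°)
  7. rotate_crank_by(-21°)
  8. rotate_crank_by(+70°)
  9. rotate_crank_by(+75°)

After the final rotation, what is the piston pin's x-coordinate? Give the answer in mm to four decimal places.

set_geometry: r = 10 mm, L = 147 mm, e = 14 mm; θ ← 0°
rotate_crank_by(-85°): θ ← 0° -85° = -85°
rotate_crank_by(+21°): θ ← -85° +21° = -64°
rotate_crank_by(-21°): θ ← -64° -21° = -85°
rotate_crank_by(+74°): θ ← -85° +74° = -11°
rotate_crank_by(+5°): θ ← -11° +5° = -6°
rotate_crank_by(-21°): θ ← -6° -21° = -27°
rotate_crank_by(+70°): θ ← -27° +70° = 43°
rotate_crank_by(+75°): θ ← 43° +75° = 118°
crank pin P = (r cos θ, r sin θ) = (-4.694716, 8.829476)
h = r sin θ − e = 8.829476 − 14 = -5.170524
x = r cos θ + √(L² − h²) = -4.694716 + √(21609.0 − 26.7343) = -4.694716 + 146.909039 = 142.214323

142.2143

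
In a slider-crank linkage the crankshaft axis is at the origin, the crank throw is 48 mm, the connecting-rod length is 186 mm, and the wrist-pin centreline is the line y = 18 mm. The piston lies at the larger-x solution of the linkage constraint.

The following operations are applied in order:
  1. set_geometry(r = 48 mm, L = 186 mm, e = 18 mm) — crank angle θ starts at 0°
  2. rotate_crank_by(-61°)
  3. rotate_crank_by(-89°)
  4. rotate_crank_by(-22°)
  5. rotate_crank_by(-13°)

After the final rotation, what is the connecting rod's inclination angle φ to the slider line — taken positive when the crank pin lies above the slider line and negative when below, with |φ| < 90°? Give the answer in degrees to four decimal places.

set_geometry: r = 48 mm, L = 186 mm, e = 18 mm; θ ← 0°
rotate_crank_by(-61°): θ ← 0° -61° = -61°
rotate_crank_by(-89°): θ ← -61° -89° = -150°
rotate_crank_by(-22°): θ ← -150° -22° = -172°
rotate_crank_by(-13°): θ ← -172° -13° = -185°
crank pin P = (r cos θ, r sin θ) = (-47.817346, 4.183476)
h = r sin θ − e = 4.183476 − 18 = -13.816524
sin φ = h / L = -13.816524 / 186 = -0.07428239
φ = arcsin(-0.07428239) = -4.259991°

-4.2600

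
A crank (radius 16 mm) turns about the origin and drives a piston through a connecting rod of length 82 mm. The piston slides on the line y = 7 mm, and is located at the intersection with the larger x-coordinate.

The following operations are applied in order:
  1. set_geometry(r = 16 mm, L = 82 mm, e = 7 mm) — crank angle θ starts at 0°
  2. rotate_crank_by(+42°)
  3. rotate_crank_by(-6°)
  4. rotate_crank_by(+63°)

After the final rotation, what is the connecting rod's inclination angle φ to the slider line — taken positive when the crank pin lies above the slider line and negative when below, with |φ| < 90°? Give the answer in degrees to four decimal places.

set_geometry: r = 16 mm, L = 82 mm, e = 7 mm; θ ← 0°
rotate_crank_by(+42°): θ ← 0° +42° = 42°
rotate_crank_by(-6°): θ ← 42° -6° = 36°
rotate_crank_by(+63°): θ ← 36° +63° = 99°
crank pin P = (r cos θ, r sin θ) = (-2.502951, 15.803013)
h = r sin θ − e = 15.803013 − 7 = 8.803013
sin φ = h / L = 8.803013 / 82 = 0.10735382
φ = arcsin(0.10735382) = 6.162797°

6.1628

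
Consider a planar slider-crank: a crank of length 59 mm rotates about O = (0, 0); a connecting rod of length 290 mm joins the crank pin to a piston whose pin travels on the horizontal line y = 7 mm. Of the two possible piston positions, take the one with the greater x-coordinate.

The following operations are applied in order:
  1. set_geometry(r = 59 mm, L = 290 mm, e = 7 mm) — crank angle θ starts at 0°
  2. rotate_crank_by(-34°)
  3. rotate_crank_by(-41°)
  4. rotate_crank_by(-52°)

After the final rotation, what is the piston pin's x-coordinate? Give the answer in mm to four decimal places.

249.3983

set_geometry: r = 59 mm, L = 290 mm, e = 7 mm; θ ← 0°
rotate_crank_by(-34°): θ ← 0° -34° = -34°
rotate_crank_by(-41°): θ ← -34° -41° = -75°
rotate_crank_by(-52°): θ ← -75° -52° = -127°
crank pin P = (r cos θ, r sin θ) = (-35.507086, -47.119495)
h = r sin θ − e = -47.119495 − 7 = -54.119495
x = r cos θ + √(L² − h²) = -35.507086 + √(84100.0 − 2928.9197) = -35.507086 + 284.905388 = 249.398302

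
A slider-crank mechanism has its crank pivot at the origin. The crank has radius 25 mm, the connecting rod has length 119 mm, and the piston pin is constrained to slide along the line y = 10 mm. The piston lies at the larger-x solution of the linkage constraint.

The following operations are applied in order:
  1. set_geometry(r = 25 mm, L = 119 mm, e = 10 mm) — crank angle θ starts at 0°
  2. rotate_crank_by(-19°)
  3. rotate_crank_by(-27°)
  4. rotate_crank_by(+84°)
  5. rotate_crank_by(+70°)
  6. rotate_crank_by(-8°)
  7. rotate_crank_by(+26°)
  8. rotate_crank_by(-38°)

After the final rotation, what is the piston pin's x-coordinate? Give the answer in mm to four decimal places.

118.9253

set_geometry: r = 25 mm, L = 119 mm, e = 10 mm; θ ← 0°
rotate_crank_by(-19°): θ ← 0° -19° = -19°
rotate_crank_by(-27°): θ ← -19° -27° = -46°
rotate_crank_by(+84°): θ ← -46° +84° = 38°
rotate_crank_by(+70°): θ ← 38° +70° = 108°
rotate_crank_by(-8°): θ ← 108° -8° = 100°
rotate_crank_by(+26°): θ ← 100° +26° = 126°
rotate_crank_by(-38°): θ ← 126° -38° = 88°
crank pin P = (r cos θ, r sin θ) = (0.872487, 24.984771)
h = r sin θ − e = 24.984771 − 10 = 14.984771
x = r cos θ + √(L² − h²) = 0.872487 + √(14161.0 − 224.5434) = 0.872487 + 118.052771 = 118.925258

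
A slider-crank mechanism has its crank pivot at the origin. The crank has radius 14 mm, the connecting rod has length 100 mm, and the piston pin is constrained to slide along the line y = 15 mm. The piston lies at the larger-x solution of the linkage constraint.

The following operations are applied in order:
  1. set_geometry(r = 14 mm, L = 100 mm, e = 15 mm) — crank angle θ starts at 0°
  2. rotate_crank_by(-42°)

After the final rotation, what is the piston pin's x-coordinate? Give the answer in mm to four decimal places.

107.3896

set_geometry: r = 14 mm, L = 100 mm, e = 15 mm; θ ← 0°
rotate_crank_by(-42°): θ ← 0° -42° = -42°
crank pin P = (r cos θ, r sin θ) = (10.404028, -9.367828)
h = r sin θ − e = -9.367828 − 15 = -24.367828
x = r cos θ + √(L² − h²) = 10.404028 + √(10000.0 − 593.7911) = 10.404028 + 96.985612 = 107.389640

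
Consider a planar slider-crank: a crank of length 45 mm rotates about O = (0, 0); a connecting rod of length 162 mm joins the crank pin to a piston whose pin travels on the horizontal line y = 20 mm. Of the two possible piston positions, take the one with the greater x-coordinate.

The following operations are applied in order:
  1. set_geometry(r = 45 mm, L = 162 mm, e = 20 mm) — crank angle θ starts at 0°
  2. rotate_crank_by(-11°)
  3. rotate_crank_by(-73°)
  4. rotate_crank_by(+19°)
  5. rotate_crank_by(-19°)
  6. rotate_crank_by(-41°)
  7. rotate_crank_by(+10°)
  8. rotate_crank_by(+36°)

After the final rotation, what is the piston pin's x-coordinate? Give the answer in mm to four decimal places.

set_geometry: r = 45 mm, L = 162 mm, e = 20 mm; θ ← 0°
rotate_crank_by(-11°): θ ← 0° -11° = -11°
rotate_crank_by(-73°): θ ← -11° -73° = -84°
rotate_crank_by(+19°): θ ← -84° +19° = -65°
rotate_crank_by(-19°): θ ← -65° -19° = -84°
rotate_crank_by(-41°): θ ← -84° -41° = -125°
rotate_crank_by(+10°): θ ← -125° +10° = -115°
rotate_crank_by(+36°): θ ← -115° +36° = -79°
crank pin P = (r cos θ, r sin θ) = (8.586405, -44.173223)
h = r sin θ − e = -44.173223 − 20 = -64.173223
x = r cos θ + √(L² − h²) = 8.586405 + √(26244.0 − 4118.2026) = 8.586405 + 148.747428 = 157.333833

157.3338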